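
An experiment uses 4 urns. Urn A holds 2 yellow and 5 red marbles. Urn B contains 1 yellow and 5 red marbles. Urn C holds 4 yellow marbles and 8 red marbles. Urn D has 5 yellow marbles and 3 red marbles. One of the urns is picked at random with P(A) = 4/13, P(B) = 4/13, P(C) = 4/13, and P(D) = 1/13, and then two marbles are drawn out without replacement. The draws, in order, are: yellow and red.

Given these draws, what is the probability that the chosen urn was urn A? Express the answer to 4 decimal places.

0.3334

Under each hypothesis, the probability of the observed sequence is: P(data | urn A) = (2/7)(5/6) = 0.2381; P(data | urn B) = (1/6)(5/5) = 0.16667; P(data | urn C) = (4/12)(8/11) = 0.24242; P(data | urn D) = (5/8)(3/7) = 0.26786.
Weighting by the prior gives 4/13 · 0.2381 = 0.07326, 4/13 · 0.16667 = 0.051282, 4/13 · 0.24242 = 0.074592, 1/13 · 0.26786 = 0.020604; with total 0.21974.
Hence P(urn A | data) = (0.07326) / (0.21974) = 0.3334.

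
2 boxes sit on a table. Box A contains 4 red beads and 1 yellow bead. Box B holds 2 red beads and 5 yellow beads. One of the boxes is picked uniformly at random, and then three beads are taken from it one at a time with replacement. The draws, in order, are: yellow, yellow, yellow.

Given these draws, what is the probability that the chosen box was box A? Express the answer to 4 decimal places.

0.0215

Under each hypothesis, the probability of the observed sequence is: P(data | box A) = (1/5)(1/5)(1/5) = 0.008; P(data | box B) = (5/7)(5/7)(5/7) = 0.36443.
Multiplying each by its prior: 1/2 · 0.008 = 0.004, 1/2 · 0.36443 = 0.18222; summing to 0.18622.
Hence P(box A | data) = (0.004) / (0.18622) = 0.02148.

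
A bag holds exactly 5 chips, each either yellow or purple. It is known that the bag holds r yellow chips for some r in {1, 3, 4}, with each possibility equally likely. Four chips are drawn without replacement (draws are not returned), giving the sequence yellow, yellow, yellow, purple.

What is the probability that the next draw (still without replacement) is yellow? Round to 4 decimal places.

0.6667

Compute the likelihood of the observed sequence for each case: P(data | r = 1) = (1/5)(0/4) = 0; P(data | r = 3) = (3/5)(2/4)(1/3)(2/2) = 1/10; P(data | r = 4) = (4/5)(3/4)(2/3)(1/2) = 1/5.
The prior-weighted likelihoods are 1/3 · 0 = 0, 1/3 · 1/10 = 1/30, 1/3 · 1/5 = 1/15; these sum to 1/10.
Dividing through by the total gives posterior P(r = 1 | data) = 0, P(r = 3 | data) = 1/3, P(r = 4 | data) = 2/3.
The predictive probability is P(yellow next | data) = (0)(1/3) + (1)(2/3) = 2/3.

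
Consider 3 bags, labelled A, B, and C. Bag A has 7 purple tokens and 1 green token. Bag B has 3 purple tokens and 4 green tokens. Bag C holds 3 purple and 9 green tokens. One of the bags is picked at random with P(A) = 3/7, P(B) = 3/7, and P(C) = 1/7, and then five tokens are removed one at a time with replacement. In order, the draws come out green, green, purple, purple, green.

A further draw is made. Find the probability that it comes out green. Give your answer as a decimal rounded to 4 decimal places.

Compute the likelihood of the observed sequence for each case: P(data | bag A) = (1/8)(1/8)(7/8)(7/8)(1/8) = 0.0014954; P(data | bag B) = (4/7)(4/7)(3/7)(3/7)(4/7) = 0.034271; P(data | bag C) = (9/12)(9/12)(3/12)(3/12)(9/12) = 0.026367.
Weighting by the prior gives 3/7 · 0.0014954 = 0.00064087, 3/7 · 0.034271 = 0.014688, 1/7 · 0.026367 = 0.0037667; summing to 0.019095.
The posterior is then P(bag A | data) = 0.033561, P(bag B | data) = 0.76918, P(bag C | data) = 0.19726.
The predictive probability is P(green next | data) = (1/8)(0.033561) + (4/7)(0.76918) + (3/4)(0.19726) = 0.59167.

0.5917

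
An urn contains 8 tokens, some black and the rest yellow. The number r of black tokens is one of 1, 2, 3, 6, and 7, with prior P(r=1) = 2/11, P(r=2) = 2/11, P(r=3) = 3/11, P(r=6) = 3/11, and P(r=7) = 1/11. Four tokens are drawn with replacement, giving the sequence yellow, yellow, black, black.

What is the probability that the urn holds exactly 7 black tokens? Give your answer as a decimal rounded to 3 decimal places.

0.032

The likelihood of the observed sequence under each hypothesis: P(data | r = 1) = (7/8)(7/8)(1/8)(1/8) = 0.011963; P(data | r = 2) = (6/8)(6/8)(2/8)(2/8) = 0.035156; P(data | r = 3) = (5/8)(5/8)(3/8)(3/8) = 0.054932; P(data | r = 6) = (2/8)(2/8)(6/8)(6/8) = 0.035156; P(data | r = 7) = (1/8)(1/8)(7/8)(7/8) = 0.011963.
Multiplying each by its prior: 2/11 · 0.011963 = 0.0021751, 2/11 · 0.035156 = 0.006392, 3/11 · 0.054932 = 0.014981, 3/11 · 0.035156 = 0.0095881, 1/11 · 0.011963 = 0.0010875; summing to 0.034224.
By Bayes' rule, P(r = 7 | data) = (0.0010875) / (0.034224) = 0.031777.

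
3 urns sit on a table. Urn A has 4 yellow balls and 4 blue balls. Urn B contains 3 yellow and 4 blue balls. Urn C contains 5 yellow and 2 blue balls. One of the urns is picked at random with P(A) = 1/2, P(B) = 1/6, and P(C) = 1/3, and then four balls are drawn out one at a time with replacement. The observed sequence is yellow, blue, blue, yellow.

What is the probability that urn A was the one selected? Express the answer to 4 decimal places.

Compute the likelihood of the observed sequence for each case: P(data | urn A) = (4/8)(4/8)(4/8)(4/8) = 0.0625; P(data | urn B) = (3/7)(4/7)(4/7)(3/7) = 0.059975; P(data | urn C) = (5/7)(2/7)(2/7)(5/7) = 0.041649.
Weighting by the prior gives 1/2 · 0.0625 = 0.03125, 1/6 · 0.059975 = 0.0099958, 1/3 · 0.041649 = 0.013883; with total 0.055129.
So P(urn A | data) = (0.03125) / (0.055129) = 0.56685.

0.5669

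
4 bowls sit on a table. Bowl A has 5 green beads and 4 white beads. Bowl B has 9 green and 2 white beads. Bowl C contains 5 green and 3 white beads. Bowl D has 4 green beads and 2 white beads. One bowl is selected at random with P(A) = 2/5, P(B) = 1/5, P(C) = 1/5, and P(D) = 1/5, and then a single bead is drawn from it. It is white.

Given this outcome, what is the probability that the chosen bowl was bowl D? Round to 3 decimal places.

The likelihood of this draw under each hypothesis: P(data | bowl A) = (4/9) = 0.44444; P(data | bowl B) = (2/11) = 0.18182; P(data | bowl C) = (3/8) = 0.375; P(data | bowl D) = (2/6) = 0.33333.
The prior-weighted likelihoods are 2/5 · 0.44444 = 0.17778, 1/5 · 0.18182 = 0.036364, 1/5 · 0.375 = 0.075, 1/5 · 0.33333 = 0.066667; these sum to 0.35581.
By Bayes' rule, P(bowl D | data) = (0.066667) / (0.35581) = 0.18737.

0.187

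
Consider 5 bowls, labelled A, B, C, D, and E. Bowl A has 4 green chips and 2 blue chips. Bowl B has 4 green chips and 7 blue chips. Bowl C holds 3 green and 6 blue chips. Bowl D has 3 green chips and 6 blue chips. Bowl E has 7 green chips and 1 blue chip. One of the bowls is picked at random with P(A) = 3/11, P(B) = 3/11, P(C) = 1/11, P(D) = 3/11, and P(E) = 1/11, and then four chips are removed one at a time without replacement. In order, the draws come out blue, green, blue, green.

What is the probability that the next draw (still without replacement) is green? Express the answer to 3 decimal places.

For each hypothesis, P(data | H) works out to: P(data | bowl A) = (2/6)(4/5)(1/4)(3/3) = 0.066667; P(data | bowl B) = (7/11)(4/10)(6/9)(3/8) = 0.063636; P(data | bowl C) = (6/9)(3/8)(5/7)(2/6) = 0.059524; P(data | bowl D) = (6/9)(3/8)(5/7)(2/6) = 0.059524; P(data | bowl E) = (1/8)(7/7)(0/6) = 0.
The prior-weighted likelihoods are 3/11 · 0.066667 = 0.018182, 3/11 · 0.063636 = 0.017355, 1/11 · 0.059524 = 0.0054113, 3/11 · 0.059524 = 0.016234, 1/11 · 0 = 0; summing to 0.057182.
Dividing through by the total gives posterior P(bowl A | data) = 0.31796, P(bowl B | data) = 0.30351, P(bowl C | data) = 0.094632, P(bowl D | data) = 0.2839, P(bowl E | data) = 0.
Averaging over the posterior, P(green next | data) = (1)(0.31796) + (2/7)(0.30351) + (1/5)(0.094632) + (1/5)(0.2839) = 0.48039.

0.480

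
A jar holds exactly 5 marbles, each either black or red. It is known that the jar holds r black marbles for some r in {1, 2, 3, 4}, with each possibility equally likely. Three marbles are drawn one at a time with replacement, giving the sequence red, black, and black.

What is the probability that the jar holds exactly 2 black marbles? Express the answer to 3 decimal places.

0.240

Under each hypothesis, the probability of the observed sequence is: P(data | r = 1) = (4/5)(1/5)(1/5) = 4/125; P(data | r = 2) = (3/5)(2/5)(2/5) = 12/125; P(data | r = 3) = (2/5)(3/5)(3/5) = 18/125; P(data | r = 4) = (1/5)(4/5)(4/5) = 16/125.
Multiplying each by its prior: 1/4 · 4/125 = 1/125, 1/4 · 12/125 = 3/125, 1/4 · 18/125 = 9/250, 1/4 · 16/125 = 4/125; summing to 1/10.
So P(r = 2 | data) = (3/125) / (1/10) = 6/25.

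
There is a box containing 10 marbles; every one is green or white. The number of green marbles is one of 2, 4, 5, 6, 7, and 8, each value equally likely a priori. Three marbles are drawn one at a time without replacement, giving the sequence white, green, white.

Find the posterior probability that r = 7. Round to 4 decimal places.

The likelihood of the observed sequence under each hypothesis: P(data | r = 2) = (8/10)(2/9)(7/8) = 7/45; P(data | r = 4) = (6/10)(4/9)(5/8) = 1/6; P(data | r = 5) = (5/10)(5/9)(4/8) = 5/36; P(data | r = 6) = (4/10)(6/9)(3/8) = 1/10; P(data | r = 7) = (3/10)(7/9)(2/8) = 7/120; P(data | r = 8) = (2/10)(8/9)(1/8) = 1/45.
Weighting by the prior gives 1/6 · 7/45 = 7/270, 1/6 · 1/6 = 1/36, 1/6 · 5/36 = 5/216, 1/6 · 1/10 = 1/60, 1/6 · 7/120 = 7/720, 1/6 · 1/45 = 1/270; these sum to 77/720.
By Bayes' rule, P(r = 7 | data) = (7/720) / (77/720) = 1/11.

0.0909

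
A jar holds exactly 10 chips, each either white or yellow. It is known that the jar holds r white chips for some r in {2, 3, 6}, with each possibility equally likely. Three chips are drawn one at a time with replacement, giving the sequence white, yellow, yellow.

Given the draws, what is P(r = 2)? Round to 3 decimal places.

0.345

Under each hypothesis, the probability of the observed sequence is: P(data | r = 2) = (2/10)(8/10)(8/10) = 0.128; P(data | r = 3) = (3/10)(7/10)(7/10) = 0.147; P(data | r = 6) = (6/10)(4/10)(4/10) = 0.096.
Multiplying each by its prior: 1/3 · 0.128 = 0.042667, 1/3 · 0.147 = 0.049, 1/3 · 0.096 = 0.032; with total 0.12367.
Hence P(r = 2 | data) = (0.042667) / (0.12367) = 0.34501.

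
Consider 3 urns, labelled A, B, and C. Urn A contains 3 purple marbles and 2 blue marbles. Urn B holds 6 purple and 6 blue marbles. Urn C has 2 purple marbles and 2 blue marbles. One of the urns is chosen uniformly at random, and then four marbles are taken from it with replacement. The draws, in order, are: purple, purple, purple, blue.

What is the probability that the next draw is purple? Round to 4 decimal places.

Compute the likelihood of the observed sequence for each case: P(data | urn A) = (3/5)(3/5)(3/5)(2/5) = 0.0864; P(data | urn B) = (6/12)(6/12)(6/12)(6/12) = 0.0625; P(data | urn C) = (2/4)(2/4)(2/4)(2/4) = 0.0625.
Multiplying each by its prior: 1/3 · 0.0864 = 0.0288, 1/3 · 0.0625 = 0.020833, 1/3 · 0.0625 = 0.020833; with total 0.070467.
Dividing through by the total gives posterior P(urn A | data) = 0.4087, P(urn B | data) = 0.29565, P(urn C | data) = 0.29565.
So P(purple next | data) = Σ P(purple next | H) P(H | data) = (3/5)(0.4087) + (1/2)(0.29565) + (1/2)(0.29565) = 0.54087.

0.5409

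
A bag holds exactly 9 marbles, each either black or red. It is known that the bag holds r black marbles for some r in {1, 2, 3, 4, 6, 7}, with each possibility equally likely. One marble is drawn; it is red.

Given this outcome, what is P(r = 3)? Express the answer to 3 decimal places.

The likelihood of this draw under each hypothesis: P(data | r = 1) = (8/9) = 8/9; P(data | r = 2) = (7/9) = 7/9; P(data | r = 3) = (6/9) = 2/3; P(data | r = 4) = (5/9) = 5/9; P(data | r = 6) = (3/9) = 1/3; P(data | r = 7) = (2/9) = 2/9.
Weighting by the prior gives 1/6 · 8/9 = 4/27, 1/6 · 7/9 = 7/54, 1/6 · 2/3 = 1/9, 1/6 · 5/9 = 5/54, 1/6 · 1/3 = 1/18, 1/6 · 2/9 = 1/27; with total 31/54.
Therefore the posterior P(r = 3 | data) = (1/9) / (31/54) = 6/31.

0.194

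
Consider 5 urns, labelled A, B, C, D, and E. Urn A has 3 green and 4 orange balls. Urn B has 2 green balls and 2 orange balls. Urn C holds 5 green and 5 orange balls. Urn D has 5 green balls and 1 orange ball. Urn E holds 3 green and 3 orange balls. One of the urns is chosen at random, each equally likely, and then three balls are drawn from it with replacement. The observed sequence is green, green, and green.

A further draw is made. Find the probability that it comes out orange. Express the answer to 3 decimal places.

Compute the likelihood of the observed sequence for each case: P(data | urn A) = (3/7)(3/7)(3/7) = 0.078717; P(data | urn B) = (2/4)(2/4)(2/4) = 0.125; P(data | urn C) = (5/10)(5/10)(5/10) = 0.125; P(data | urn D) = (5/6)(5/6)(5/6) = 0.5787; P(data | urn E) = (3/6)(3/6)(3/6) = 0.125.
The prior-weighted likelihoods are 1/5 · 0.078717 = 0.015743, 1/5 · 0.125 = 0.025, 1/5 · 0.125 = 0.025, 1/5 · 0.5787 = 0.11574, 1/5 · 0.125 = 0.025; these sum to 0.20648.
Dividing through by the total gives posterior P(urn A | data) = 0.076245, P(urn B | data) = 0.12107, P(urn C | data) = 0.12107, P(urn D | data) = 0.56053, P(urn E | data) = 0.12107.
So P(orange next | data) = Σ P(orange next | H) P(H | data) = (4/7)(0.076245) + (1/2)(0.12107) + (1/2)(0.12107) + (1/6)(0.56053) + (1/2)(0.12107) = 0.3186.

0.319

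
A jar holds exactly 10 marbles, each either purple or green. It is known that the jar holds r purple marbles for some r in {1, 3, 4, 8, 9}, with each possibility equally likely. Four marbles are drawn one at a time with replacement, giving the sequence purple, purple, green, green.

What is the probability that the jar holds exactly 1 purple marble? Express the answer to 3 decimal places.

0.056

Compute the likelihood of the observed sequence for each case: P(data | r = 1) = (1/10)(1/10)(9/10)(9/10) = 0.0081; P(data | r = 3) = (3/10)(3/10)(7/10)(7/10) = 0.0441; P(data | r = 4) = (4/10)(4/10)(6/10)(6/10) = 0.0576; P(data | r = 8) = (8/10)(8/10)(2/10)(2/10) = 0.0256; P(data | r = 9) = (9/10)(9/10)(1/10)(1/10) = 0.0081.
The prior-weighted likelihoods are 1/5 · 0.0081 = 0.00162, 1/5 · 0.0441 = 0.00882, 1/5 · 0.0576 = 0.01152, 1/5 · 0.0256 = 0.00512, 1/5 · 0.0081 = 0.00162; these sum to 0.0287.
So P(r = 1 | data) = (0.00162) / (0.0287) = 0.056446.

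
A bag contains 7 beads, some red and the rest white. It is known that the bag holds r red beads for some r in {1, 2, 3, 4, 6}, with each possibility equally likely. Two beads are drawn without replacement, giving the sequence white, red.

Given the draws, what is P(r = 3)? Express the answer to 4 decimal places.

0.2609

Compute the likelihood of the observed sequence for each case: P(data | r = 1) = (6/7)(1/6) = 1/7; P(data | r = 2) = (5/7)(2/6) = 5/21; P(data | r = 3) = (4/7)(3/6) = 2/7; P(data | r = 4) = (3/7)(4/6) = 2/7; P(data | r = 6) = (1/7)(6/6) = 1/7.
The prior-weighted likelihoods are 1/5 · 1/7 = 1/35, 1/5 · 5/21 = 1/21, 1/5 · 2/7 = 2/35, 1/5 · 2/7 = 2/35, 1/5 · 1/7 = 1/35; with total 23/105.
Hence P(r = 3 | data) = (2/35) / (23/105) = 6/23.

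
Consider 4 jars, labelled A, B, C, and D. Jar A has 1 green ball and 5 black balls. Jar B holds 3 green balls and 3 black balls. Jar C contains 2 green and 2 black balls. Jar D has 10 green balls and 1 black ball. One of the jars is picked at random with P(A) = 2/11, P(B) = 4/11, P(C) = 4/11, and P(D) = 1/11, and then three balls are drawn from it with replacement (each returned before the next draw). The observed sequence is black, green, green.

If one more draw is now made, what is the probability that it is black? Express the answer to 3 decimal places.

0.486

For each hypothesis, P(data | H) works out to: P(data | jar A) = (5/6)(1/6)(1/6) = 0.023148; P(data | jar B) = (3/6)(3/6)(3/6) = 0.125; P(data | jar C) = (2/4)(2/4)(2/4) = 0.125; P(data | jar D) = (1/11)(10/11)(10/11) = 0.075131.
The prior-weighted likelihoods are 2/11 · 0.023148 = 0.0042088, 4/11 · 0.125 = 0.045455, 4/11 · 0.125 = 0.045455, 1/11 · 0.075131 = 0.0068301; with total 0.10195.
The posterior is then P(jar A | data) = 0.041283, P(jar B | data) = 0.44586, P(jar C | data) = 0.44586, P(jar D | data) = 0.066996.
The predictive probability is P(black next | data) = (5/6)(0.041283) + (1/2)(0.44586) + (1/2)(0.44586) + (1/11)(0.066996) = 0.48635.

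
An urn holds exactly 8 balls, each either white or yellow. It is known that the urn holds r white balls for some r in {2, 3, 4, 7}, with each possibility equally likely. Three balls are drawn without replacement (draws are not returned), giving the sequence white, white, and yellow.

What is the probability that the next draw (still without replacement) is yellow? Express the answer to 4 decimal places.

Compute the likelihood of the observed sequence for each case: P(data | r = 2) = (2/8)(1/7)(6/6) = 1/28; P(data | r = 3) = (3/8)(2/7)(5/6) = 5/56; P(data | r = 4) = (4/8)(3/7)(4/6) = 1/7; P(data | r = 7) = (7/8)(6/7)(1/6) = 1/8.
The prior-weighted likelihoods are 1/4 · 1/28 = 1/112, 1/4 · 5/56 = 5/224, 1/4 · 1/7 = 1/28, 1/4 · 1/8 = 1/32; these sum to 11/112.
Dividing through by the total gives posterior P(r = 2 | data) = 1/11, P(r = 3 | data) = 5/22, P(r = 4 | data) = 4/11, P(r = 7 | data) = 7/22.
Averaging over the posterior, P(yellow next | data) = (1)(1/11) + (4/5)(5/22) + (3/5)(4/11) + (0)(7/22) = 27/55.

0.4909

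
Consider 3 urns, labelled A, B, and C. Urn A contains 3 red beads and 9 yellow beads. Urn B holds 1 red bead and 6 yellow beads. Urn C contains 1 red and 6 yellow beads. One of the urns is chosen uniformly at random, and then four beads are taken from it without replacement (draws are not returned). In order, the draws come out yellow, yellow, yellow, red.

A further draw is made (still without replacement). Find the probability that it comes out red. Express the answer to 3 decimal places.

0.077

The likelihood of the observed sequence under each hypothesis: P(data | urn A) = (9/12)(8/11)(7/10)(3/9) = 7/55; P(data | urn B) = (6/7)(5/6)(4/5)(1/4) = 1/7; P(data | urn C) = (6/7)(5/6)(4/5)(1/4) = 1/7.
Weighting by the prior gives 1/3 · 7/55 = 7/165, 1/3 · 1/7 = 1/21, 1/3 · 1/7 = 1/21; these sum to 53/385.
Normalising, the posterior is P(urn A | data) = 49/159, P(urn B | data) = 55/159, P(urn C | data) = 55/159.
The predictive probability is P(red next | data) = (1/4)(49/159) + (0)(55/159) + (0)(55/159) = 49/636.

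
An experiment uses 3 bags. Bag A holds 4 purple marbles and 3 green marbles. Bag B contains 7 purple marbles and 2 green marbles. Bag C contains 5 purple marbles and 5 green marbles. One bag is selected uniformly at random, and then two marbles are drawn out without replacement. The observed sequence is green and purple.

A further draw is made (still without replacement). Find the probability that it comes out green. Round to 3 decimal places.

Under each hypothesis, the probability of the observed sequence is: P(data | bag A) = (3/7)(4/6) = 2/7; P(data | bag B) = (2/9)(7/8) = 7/36; P(data | bag C) = (5/10)(5/9) = 5/18.
The prior-weighted likelihoods are 1/3 · 2/7 = 2/21, 1/3 · 7/36 = 7/108, 1/3 · 5/18 = 5/54; with total 191/756.
Dividing through by the total gives posterior P(bag A | data) = 72/191, P(bag B | data) = 49/191, P(bag C | data) = 70/191.
So P(green next | data) = Σ P(green next | H) P(H | data) = (2/5)(72/191) + (1/7)(49/191) + (1/2)(70/191) = 354/955.

0.371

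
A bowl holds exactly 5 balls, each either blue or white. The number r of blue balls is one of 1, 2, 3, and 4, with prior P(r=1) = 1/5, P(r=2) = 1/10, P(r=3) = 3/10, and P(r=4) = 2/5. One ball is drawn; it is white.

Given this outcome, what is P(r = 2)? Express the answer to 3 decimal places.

0.143

Under each hypothesis, the probability of this draw is: P(data | r = 1) = (4/5) = 4/5; P(data | r = 2) = (3/5) = 3/5; P(data | r = 3) = (2/5) = 2/5; P(data | r = 4) = (1/5) = 1/5.
Weighting by the prior gives 1/5 · 4/5 = 4/25, 1/10 · 3/5 = 3/50, 3/10 · 2/5 = 3/25, 2/5 · 1/5 = 2/25; with total 21/50.
Hence P(r = 2 | data) = (3/50) / (21/50) = 1/7.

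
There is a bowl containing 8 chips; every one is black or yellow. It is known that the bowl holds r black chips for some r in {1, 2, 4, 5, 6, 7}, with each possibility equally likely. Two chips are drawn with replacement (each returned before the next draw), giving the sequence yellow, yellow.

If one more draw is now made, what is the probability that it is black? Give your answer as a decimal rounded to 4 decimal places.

Compute the likelihood of the observed sequence for each case: P(data | r = 1) = (7/8)(7/8) = 49/64; P(data | r = 2) = (6/8)(6/8) = 9/16; P(data | r = 4) = (4/8)(4/8) = 1/4; P(data | r = 5) = (3/8)(3/8) = 9/64; P(data | r = 6) = (2/8)(2/8) = 1/16; P(data | r = 7) = (1/8)(1/8) = 1/64.
Weighting by the prior gives 1/6 · 49/64 = 49/384, 1/6 · 9/16 = 3/32, 1/6 · 1/4 = 1/24, 1/6 · 9/64 = 3/128, 1/6 · 1/16 = 1/96, 1/6 · 1/64 = 1/384; these sum to 115/384.
Dividing through by the total gives posterior P(r = 1 | data) = 49/115, P(r = 2 | data) = 36/115, P(r = 4 | data) = 16/115, P(r = 5 | data) = 9/115, P(r = 6 | data) = 4/115, P(r = 7 | data) = 1/115.
Averaging over the posterior, P(black next | data) = (1/8)(49/115) + (1/4)(36/115) + (1/2)(16/115) + (5/8)(9/115) + (3/4)(4/115) + (7/8)(1/115) = 261/920.

0.2837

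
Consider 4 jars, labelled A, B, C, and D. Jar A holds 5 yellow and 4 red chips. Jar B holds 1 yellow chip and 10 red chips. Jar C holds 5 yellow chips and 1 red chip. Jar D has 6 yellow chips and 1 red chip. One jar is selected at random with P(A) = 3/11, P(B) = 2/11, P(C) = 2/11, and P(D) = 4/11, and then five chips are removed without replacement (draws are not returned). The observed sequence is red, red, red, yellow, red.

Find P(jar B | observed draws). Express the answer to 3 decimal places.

The likelihood of the observed sequence under each hypothesis: P(data | jar A) = (4/9)(3/8)(2/7)(5/6)(1/5) = 0.0079365; P(data | jar B) = (10/11)(9/10)(8/9)(1/8)(7/7) = 0.090909; P(data | jar C) = (1/6)(0/5) = 0; P(data | jar D) = (1/7)(0/6) = 0.
Multiplying each by its prior: 3/11 · 0.0079365 = 0.0021645, 2/11 · 0.090909 = 0.016529, 2/11 · 0 = 0, 4/11 · 0 = 0; summing to 0.018693.
Therefore the posterior P(jar B | data) = (0.016529) / (0.018693) = 0.88421.

0.884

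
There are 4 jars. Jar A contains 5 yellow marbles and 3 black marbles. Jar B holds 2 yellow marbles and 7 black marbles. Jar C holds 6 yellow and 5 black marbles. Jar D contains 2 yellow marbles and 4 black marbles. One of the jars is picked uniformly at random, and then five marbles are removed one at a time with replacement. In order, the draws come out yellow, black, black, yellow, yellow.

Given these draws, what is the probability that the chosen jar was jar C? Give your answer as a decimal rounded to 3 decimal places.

0.369

For each hypothesis, P(data | H) works out to: P(data | jar A) = (5/8)(3/8)(3/8)(5/8)(5/8) = 0.034332; P(data | jar B) = (2/9)(7/9)(7/9)(2/9)(2/9) = 0.0066386; P(data | jar C) = (6/11)(5/11)(5/11)(6/11)(6/11) = 0.03353; P(data | jar D) = (2/6)(4/6)(4/6)(2/6)(2/6) = 0.016461.
Weighting by the prior gives 1/4 · 0.034332 = 0.0085831, 1/4 · 0.0066386 = 0.0016596, 1/4 · 0.03353 = 0.0083824, 1/4 · 0.016461 = 0.0041152; summing to 0.02274.
Hence P(jar C | data) = (0.0083824) / (0.02274) = 0.36861.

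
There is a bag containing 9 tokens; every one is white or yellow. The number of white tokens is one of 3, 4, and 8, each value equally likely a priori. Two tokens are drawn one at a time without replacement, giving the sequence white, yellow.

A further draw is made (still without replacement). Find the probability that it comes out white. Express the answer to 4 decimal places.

For each hypothesis, P(data | H) works out to: P(data | r = 3) = (3/9)(6/8) = 1/4; P(data | r = 4) = (4/9)(5/8) = 5/18; P(data | r = 8) = (8/9)(1/8) = 1/9.
The prior-weighted likelihoods are 1/3 · 1/4 = 1/12, 1/3 · 5/18 = 5/54, 1/3 · 1/9 = 1/27; these sum to 23/108.
Normalising, the posterior is P(r = 3 | data) = 9/23, P(r = 4 | data) = 10/23, P(r = 8 | data) = 4/23.
Averaging over the posterior, P(white next | data) = (2/7)(9/23) + (3/7)(10/23) + (1)(4/23) = 76/161.

0.4720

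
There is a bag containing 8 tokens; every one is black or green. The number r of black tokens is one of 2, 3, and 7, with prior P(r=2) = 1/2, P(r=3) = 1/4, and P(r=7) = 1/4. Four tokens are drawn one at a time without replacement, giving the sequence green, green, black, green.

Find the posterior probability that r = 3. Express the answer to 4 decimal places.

0.2727

Compute the likelihood of the observed sequence for each case: P(data | r = 2) = (6/8)(5/7)(2/6)(4/5) = 1/7; P(data | r = 3) = (5/8)(4/7)(3/6)(3/5) = 3/28; P(data | r = 7) = (1/8)(0/7) = 0.
Multiplying each by its prior: 1/2 · 1/7 = 1/14, 1/4 · 3/28 = 3/112, 1/4 · 0 = 0; with total 11/112.
So P(r = 3 | data) = (3/112) / (11/112) = 3/11.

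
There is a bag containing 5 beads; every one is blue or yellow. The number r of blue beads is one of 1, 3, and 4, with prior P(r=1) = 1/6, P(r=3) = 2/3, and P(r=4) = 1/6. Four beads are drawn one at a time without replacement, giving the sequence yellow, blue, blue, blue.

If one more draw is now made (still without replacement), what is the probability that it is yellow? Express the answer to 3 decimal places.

0.667

Under each hypothesis, the probability of the observed sequence is: P(data | r = 1) = (4/5)(1/4)(0/3) = 0; P(data | r = 3) = (2/5)(3/4)(2/3)(1/2) = 1/10; P(data | r = 4) = (1/5)(4/4)(3/3)(2/2) = 1/5.
Multiplying each by its prior: 1/6 · 0 = 0, 2/3 · 1/10 = 1/15, 1/6 · 1/5 = 1/30; summing to 1/10.
The posterior is then P(r = 1 | data) = 0, P(r = 3 | data) = 2/3, P(r = 4 | data) = 1/3.
So P(yellow next | data) = Σ P(yellow next | H) P(H | data) = (1)(2/3) + (0)(1/3) = 2/3.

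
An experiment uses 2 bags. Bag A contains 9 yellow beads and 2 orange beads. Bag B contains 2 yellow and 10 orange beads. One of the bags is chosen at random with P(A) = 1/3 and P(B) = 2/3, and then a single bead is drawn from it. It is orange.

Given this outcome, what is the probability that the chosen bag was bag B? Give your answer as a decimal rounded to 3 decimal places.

0.902

Under each hypothesis, the probability of this draw is: P(data | bag A) = (2/11) = 2/11; P(data | bag B) = (10/12) = 5/6.
The prior-weighted likelihoods are 1/3 · 2/11 = 2/33, 2/3 · 5/6 = 5/9; summing to 61/99.
So P(bag B | data) = (5/9) / (61/99) = 55/61.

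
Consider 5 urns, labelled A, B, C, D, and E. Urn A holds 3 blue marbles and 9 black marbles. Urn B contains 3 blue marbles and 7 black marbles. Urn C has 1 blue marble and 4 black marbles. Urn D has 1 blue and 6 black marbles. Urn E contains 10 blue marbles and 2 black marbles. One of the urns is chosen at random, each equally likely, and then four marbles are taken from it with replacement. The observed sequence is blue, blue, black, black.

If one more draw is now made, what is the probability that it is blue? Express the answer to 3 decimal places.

The likelihood of the observed sequence under each hypothesis: P(data | urn A) = (3/12)(3/12)(9/12)(9/12) = 0.035156; P(data | urn B) = (3/10)(3/10)(7/10)(7/10) = 0.0441; P(data | urn C) = (1/5)(1/5)(4/5)(4/5) = 0.0256; P(data | urn D) = (1/7)(1/7)(6/7)(6/7) = 0.014994; P(data | urn E) = (10/12)(10/12)(2/12)(2/12) = 0.01929.
The prior-weighted likelihoods are 1/5 · 0.035156 = 0.0070313, 1/5 · 0.0441 = 0.00882, 1/5 · 0.0256 = 0.00512, 1/5 · 0.014994 = 0.0029988, 1/5 · 0.01929 = 0.003858; summing to 0.027828.
Normalising, the posterior is P(urn A | data) = 0.25267, P(urn B | data) = 0.31695, P(urn C | data) = 0.18399, P(urn D | data) = 0.10776, P(urn E | data) = 0.13864.
Averaging over the posterior, P(blue next | data) = (1/4)(0.25267) + (3/10)(0.31695) + (1/5)(0.18399) + (1/7)(0.10776) + (5/6)(0.13864) = 0.32597.

0.326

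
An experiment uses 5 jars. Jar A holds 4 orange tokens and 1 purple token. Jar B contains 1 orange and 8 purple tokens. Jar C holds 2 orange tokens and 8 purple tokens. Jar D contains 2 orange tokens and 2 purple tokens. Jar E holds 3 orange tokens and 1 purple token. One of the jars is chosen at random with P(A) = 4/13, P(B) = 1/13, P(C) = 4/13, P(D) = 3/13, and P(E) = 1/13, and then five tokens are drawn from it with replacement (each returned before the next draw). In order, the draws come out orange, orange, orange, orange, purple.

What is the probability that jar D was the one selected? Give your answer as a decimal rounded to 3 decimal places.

For each hypothesis, P(data | H) works out to: P(data | jar A) = (4/5)(4/5)(4/5)(4/5)(1/5) = 0.08192; P(data | jar B) = (1/9)(1/9)(1/9)(1/9)(8/9) = 0.00013548; P(data | jar C) = (2/10)(2/10)(2/10)(2/10)(8/10) = 0.00128; P(data | jar D) = (2/4)(2/4)(2/4)(2/4)(2/4) = 0.03125; P(data | jar E) = (3/4)(3/4)(3/4)(3/4)(1/4) = 0.079102.
The prior-weighted likelihoods are 4/13 · 0.08192 = 0.025206, 1/13 · 0.00013548 = 1.0422e-05, 4/13 · 0.00128 = 0.00039385, 3/13 · 0.03125 = 0.0072115, 1/13 · 0.079102 = 0.0060847; with total 0.038907.
Hence P(jar D | data) = (0.0072115) / (0.038907) = 0.18535.

0.185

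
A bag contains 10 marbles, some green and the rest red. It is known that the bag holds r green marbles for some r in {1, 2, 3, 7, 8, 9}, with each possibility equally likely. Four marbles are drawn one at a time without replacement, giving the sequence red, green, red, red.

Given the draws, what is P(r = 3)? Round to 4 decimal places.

0.3409

Under each hypothesis, the probability of the observed sequence is: P(data | r = 1) = (9/10)(1/9)(8/8)(7/7) = 1/10; P(data | r = 2) = (8/10)(2/9)(7/8)(6/7) = 2/15; P(data | r = 3) = (7/10)(3/9)(6/8)(5/7) = 1/8; P(data | r = 7) = (3/10)(7/9)(2/8)(1/7) = 1/120; P(data | r = 8) = (2/10)(8/9)(1/8)(0/7) = 0; P(data | r = 9) = (1/10)(9/9)(0/8) = 0.
The prior-weighted likelihoods are 1/6 · 1/10 = 1/60, 1/6 · 2/15 = 1/45, 1/6 · 1/8 = 1/48, 1/6 · 1/120 = 1/720, 1/6 · 0 = 0, 1/6 · 0 = 0; with total 11/180.
Hence P(r = 3 | data) = (1/48) / (11/180) = 15/44.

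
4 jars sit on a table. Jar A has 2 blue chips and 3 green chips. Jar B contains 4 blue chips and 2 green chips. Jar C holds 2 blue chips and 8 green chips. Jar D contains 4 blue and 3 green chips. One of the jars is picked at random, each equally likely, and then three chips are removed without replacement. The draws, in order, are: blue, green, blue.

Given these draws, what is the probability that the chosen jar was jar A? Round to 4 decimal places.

Compute the likelihood of the observed sequence for each case: P(data | jar A) = (2/5)(3/4)(1/3) = 0.1; P(data | jar B) = (4/6)(2/5)(3/4) = 0.2; P(data | jar C) = (2/10)(8/9)(1/8) = 0.022222; P(data | jar D) = (4/7)(3/6)(3/5) = 0.17143.
Multiplying each by its prior: 1/4 · 0.1 = 0.025, 1/4 · 0.2 = 0.05, 1/4 · 0.022222 = 0.0055556, 1/4 · 0.17143 = 0.042857; these sum to 0.12341.
So P(jar A | data) = (0.025) / (0.12341) = 0.20257.

0.2026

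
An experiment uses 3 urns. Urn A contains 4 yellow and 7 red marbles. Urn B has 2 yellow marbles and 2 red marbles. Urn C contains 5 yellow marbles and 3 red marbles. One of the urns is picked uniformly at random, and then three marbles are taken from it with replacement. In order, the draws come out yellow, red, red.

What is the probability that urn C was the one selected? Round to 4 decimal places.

0.2440

Under each hypothesis, the probability of the observed sequence is: P(data | urn A) = (4/11)(7/11)(7/11) = 0.14726; P(data | urn B) = (2/4)(2/4)(2/4) = 0.125; P(data | urn C) = (5/8)(3/8)(3/8) = 0.087891.
The prior-weighted likelihoods are 1/3 · 0.14726 = 0.049086, 1/3 · 0.125 = 0.041667, 1/3 · 0.087891 = 0.029297; summing to 0.12005.
Therefore the posterior P(urn C | data) = (0.029297) / (0.12005) = 0.24404.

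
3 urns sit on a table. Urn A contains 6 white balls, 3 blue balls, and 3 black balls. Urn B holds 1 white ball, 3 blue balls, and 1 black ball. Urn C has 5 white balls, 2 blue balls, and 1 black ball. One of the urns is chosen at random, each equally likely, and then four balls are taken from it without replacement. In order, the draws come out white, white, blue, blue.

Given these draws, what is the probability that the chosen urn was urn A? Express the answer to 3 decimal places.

Compute the likelihood of the observed sequence for each case: P(data | urn A) = (6/12)(5/11)(3/10)(2/9) = 1/66; P(data | urn B) = (1/5)(0/4) = 0; P(data | urn C) = (5/8)(4/7)(2/6)(1/5) = 1/42.
The prior-weighted likelihoods are 1/3 · 1/66 = 1/198, 1/3 · 0 = 0, 1/3 · 1/42 = 1/126; summing to 1/77.
By Bayes' rule, P(urn A | data) = (1/198) / (1/77) = 7/18.

0.389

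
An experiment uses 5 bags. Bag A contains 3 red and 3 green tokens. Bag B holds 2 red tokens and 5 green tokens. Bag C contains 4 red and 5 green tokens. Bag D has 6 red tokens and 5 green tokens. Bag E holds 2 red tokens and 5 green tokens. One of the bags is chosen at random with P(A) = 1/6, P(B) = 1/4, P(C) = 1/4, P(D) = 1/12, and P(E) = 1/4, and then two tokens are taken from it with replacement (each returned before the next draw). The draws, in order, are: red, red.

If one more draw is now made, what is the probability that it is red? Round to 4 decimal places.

0.4339

Compute the likelihood of the observed sequence for each case: P(data | bag A) = (3/6)(3/6) = 0.25; P(data | bag B) = (2/7)(2/7) = 0.081633; P(data | bag C) = (4/9)(4/9) = 0.19753; P(data | bag D) = (6/11)(6/11) = 0.29752; P(data | bag E) = (2/7)(2/7) = 0.081633.
The prior-weighted likelihoods are 1/6 · 0.25 = 0.041667, 1/4 · 0.081633 = 0.020408, 1/4 · 0.19753 = 0.049383, 1/12 · 0.29752 = 0.024793, 1/4 · 0.081633 = 0.020408; with total 0.15666.
Normalising, the posterior is P(bag A | data) = 0.26597, P(bag B | data) = 0.13027, P(bag C | data) = 0.31522, P(bag D | data) = 0.15826, P(bag E | data) = 0.13027.
So P(red next | data) = Σ P(red next | H) P(H | data) = (1/2)(0.26597) + (2/7)(0.13027) + (4/9)(0.31522) + (6/11)(0.15826) + (2/7)(0.13027) = 0.43385.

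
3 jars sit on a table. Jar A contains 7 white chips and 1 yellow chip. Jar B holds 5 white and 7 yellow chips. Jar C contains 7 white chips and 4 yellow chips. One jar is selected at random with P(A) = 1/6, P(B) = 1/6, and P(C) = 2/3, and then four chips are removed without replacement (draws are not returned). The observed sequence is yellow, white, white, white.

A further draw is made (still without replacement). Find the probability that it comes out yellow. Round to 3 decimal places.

0.356

For each hypothesis, P(data | H) works out to: P(data | jar A) = (1/8)(7/7)(6/6)(5/5) = 0.125; P(data | jar B) = (7/12)(5/11)(4/10)(3/9) = 0.035354; P(data | jar C) = (4/11)(7/10)(6/9)(5/8) = 0.10606.
Multiplying each by its prior: 1/6 · 0.125 = 0.020833, 1/6 · 0.035354 = 0.0058923, 2/3 · 0.10606 = 0.070707; these sum to 0.097433.
Dividing through by the total gives posterior P(jar A | data) = 0.21382, P(jar B | data) = 0.060475, P(jar C | data) = 0.7257.
Averaging over the posterior, P(yellow next | data) = (0)(0.21382) + (3/4)(0.060475) + (3/7)(0.7257) = 0.35637.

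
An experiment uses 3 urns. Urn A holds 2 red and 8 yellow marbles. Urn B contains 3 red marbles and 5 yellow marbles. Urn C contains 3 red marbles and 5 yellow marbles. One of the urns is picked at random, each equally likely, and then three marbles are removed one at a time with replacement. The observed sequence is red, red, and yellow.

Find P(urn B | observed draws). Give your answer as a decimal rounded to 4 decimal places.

Compute the likelihood of the observed sequence for each case: P(data | urn A) = (2/10)(2/10)(8/10) = 0.032; P(data | urn B) = (3/8)(3/8)(5/8) = 0.087891; P(data | urn C) = (3/8)(3/8)(5/8) = 0.087891.
Weighting by the prior gives 1/3 · 0.032 = 0.010667, 1/3 · 0.087891 = 0.029297, 1/3 · 0.087891 = 0.029297; summing to 0.06926.
By Bayes' rule, P(urn B | data) = (0.029297) / (0.06926) = 0.423.

0.4230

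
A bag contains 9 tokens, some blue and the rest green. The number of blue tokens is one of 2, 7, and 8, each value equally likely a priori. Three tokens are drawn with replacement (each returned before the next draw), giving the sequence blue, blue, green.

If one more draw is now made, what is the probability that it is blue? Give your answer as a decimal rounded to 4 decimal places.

0.7333

Compute the likelihood of the observed sequence for each case: P(data | r = 2) = (2/9)(2/9)(7/9) = 0.038409; P(data | r = 7) = (7/9)(7/9)(2/9) = 0.13443; P(data | r = 8) = (8/9)(8/9)(1/9) = 0.087791.
The prior-weighted likelihoods are 1/3 · 0.038409 = 0.012803, 1/3 · 0.13443 = 0.04481, 1/3 · 0.087791 = 0.029264; summing to 0.086877.
Normalising, the posterior is P(r = 2 | data) = 0.14737, P(r = 7 | data) = 0.51579, P(r = 8 | data) = 0.33684.
The predictive probability is P(blue next | data) = (2/9)(0.14737) + (7/9)(0.51579) + (8/9)(0.33684) = 0.73333.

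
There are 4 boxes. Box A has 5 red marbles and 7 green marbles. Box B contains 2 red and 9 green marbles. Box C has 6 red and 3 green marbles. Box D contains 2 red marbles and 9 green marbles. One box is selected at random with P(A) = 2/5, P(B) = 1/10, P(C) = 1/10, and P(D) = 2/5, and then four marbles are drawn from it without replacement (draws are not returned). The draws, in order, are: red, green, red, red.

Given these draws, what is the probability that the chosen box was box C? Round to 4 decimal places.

Under each hypothesis, the probability of the observed sequence is: P(data | box A) = (5/12)(7/11)(4/10)(3/9) = 0.035354; P(data | box B) = (2/11)(9/10)(1/9)(0/8) = 0; P(data | box C) = (6/9)(3/8)(5/7)(4/6) = 0.11905; P(data | box D) = (2/11)(9/10)(1/9)(0/8) = 0.
The prior-weighted likelihoods are 2/5 · 0.035354 = 0.014141, 1/10 · 0 = 0, 1/10 · 0.11905 = 0.011905, 2/5 · 0 = 0; these sum to 0.026046.
So P(box C | data) = (0.011905) / (0.026046) = 0.45706.

0.4571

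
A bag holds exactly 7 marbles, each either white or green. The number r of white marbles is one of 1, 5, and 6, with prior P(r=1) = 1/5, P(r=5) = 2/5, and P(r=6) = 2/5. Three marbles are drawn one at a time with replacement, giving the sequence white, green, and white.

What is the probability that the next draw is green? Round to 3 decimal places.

0.247

Compute the likelihood of the observed sequence for each case: P(data | r = 1) = (1/7)(6/7)(1/7) = 0.017493; P(data | r = 5) = (5/7)(2/7)(5/7) = 0.14577; P(data | r = 6) = (6/7)(1/7)(6/7) = 0.10496.
Weighting by the prior gives 1/5 · 0.017493 = 0.0034985, 2/5 · 0.14577 = 0.058309, 2/5 · 0.10496 = 0.041983; summing to 0.10379.
Dividing through by the total gives posterior P(r = 1 | data) = 0.033708, P(r = 5 | data) = 0.5618, P(r = 6 | data) = 0.40449.
The predictive probability is P(green next | data) = (6/7)(0.033708) + (2/7)(0.5618) + (1/7)(0.40449) = 0.24719.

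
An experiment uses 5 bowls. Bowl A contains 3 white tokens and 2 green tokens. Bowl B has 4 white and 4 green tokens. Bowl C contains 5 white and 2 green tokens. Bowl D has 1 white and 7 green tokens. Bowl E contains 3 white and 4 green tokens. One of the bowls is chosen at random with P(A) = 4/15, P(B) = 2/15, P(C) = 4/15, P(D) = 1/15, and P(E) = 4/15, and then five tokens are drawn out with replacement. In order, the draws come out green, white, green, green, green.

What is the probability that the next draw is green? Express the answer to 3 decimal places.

Compute the likelihood of the observed sequence for each case: P(data | bowl A) = (2/5)(3/5)(2/5)(2/5)(2/5) = 0.01536; P(data | bowl B) = (4/8)(4/8)(4/8)(4/8)(4/8) = 0.03125; P(data | bowl C) = (2/7)(5/7)(2/7)(2/7)(2/7) = 0.0047599; P(data | bowl D) = (7/8)(1/8)(7/8)(7/8)(7/8) = 0.073273; P(data | bowl E) = (4/7)(3/7)(4/7)(4/7)(4/7) = 0.045695.
Multiplying each by its prior: 4/15 · 0.01536 = 0.004096, 2/15 · 0.03125 = 0.0041667, 4/15 · 0.0047599 = 0.0012693, 1/15 · 0.073273 = 0.0048848, 4/15 · 0.045695 = 0.012185; summing to 0.026602.
Normalising, the posterior is P(bowl A | data) = 0.15397, P(bowl B | data) = 0.15663, P(bowl C | data) = 0.047715, P(bowl D | data) = 0.18363, P(bowl E | data) = 0.45806.
Averaging over the posterior, P(green next | data) = (2/5)(0.15397) + (1/2)(0.15663) + (2/7)(0.047715) + (7/8)(0.18363) + (4/7)(0.45806) = 0.57596.

0.576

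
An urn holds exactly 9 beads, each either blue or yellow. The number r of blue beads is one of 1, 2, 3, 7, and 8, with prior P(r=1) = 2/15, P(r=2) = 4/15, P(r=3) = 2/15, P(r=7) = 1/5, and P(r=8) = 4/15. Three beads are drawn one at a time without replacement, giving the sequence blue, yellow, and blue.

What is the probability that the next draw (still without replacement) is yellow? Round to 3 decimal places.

Under each hypothesis, the probability of the observed sequence is: P(data | r = 1) = (1/9)(8/8)(0/7) = 0; P(data | r = 2) = (2/9)(7/8)(1/7) = 0.027778; P(data | r = 3) = (3/9)(6/8)(2/7) = 0.071429; P(data | r = 7) = (7/9)(2/8)(6/7) = 0.16667; P(data | r = 8) = (8/9)(1/8)(7/7) = 0.11111.
Multiplying each by its prior: 2/15 · 0 = 0, 4/15 · 0.027778 = 0.0074074, 2/15 · 0.071429 = 0.0095238, 1/5 · 0.16667 = 0.033333, 4/15 · 0.11111 = 0.02963; with total 0.079894.
Dividing through by the total gives posterior P(r = 1 | data) = 0, P(r = 2 | data) = 0.092715, P(r = 3 | data) = 0.11921, P(r = 7 | data) = 0.41722, P(r = 8 | data) = 0.37086.
So P(yellow next | data) = Σ P(yellow next | H) P(H | data) = (1)(0.092715) + (5/6)(0.11921) + (1/6)(0.41722) + (0)(0.37086) = 0.26159.

0.262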